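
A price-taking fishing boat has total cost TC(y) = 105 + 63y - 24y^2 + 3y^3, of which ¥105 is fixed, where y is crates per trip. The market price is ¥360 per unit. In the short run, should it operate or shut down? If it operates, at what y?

Produce at y = 9

Strip out fixed cost: VC = 63y - 24y^2 + 3y^3. Then AVC = 63 - 24y + 3y^2 and MC = 63 - 48y + 9y^2.
AVC hits its minimum where MC = AVC, at y = 4, giving min AVC = 63 - 24·4 + 3·4^2 = ¥15.
P = ¥360 exceeds min AVC = ¥15, so the firm stays open.
Set P = MC: 360 = 63 - 48y + 9y^2 → -297 - 48y + 9y^2 = 0. The roots are y = -11/3 and y = 9; the profit-maximizing output is on the rising part of MC, so y* = 9.
Check: AVC at y = 9 is ¥90 ≤ P, so revenue covers variable cost.
Profit = P·y − TC = 360·9 − 915 = ¥2325.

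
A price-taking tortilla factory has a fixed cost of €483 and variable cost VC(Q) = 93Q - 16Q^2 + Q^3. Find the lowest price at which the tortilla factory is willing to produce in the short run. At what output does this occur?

The firm shuts down when price falls below the minimum of average variable cost. AVC = VC/Q = 93 - 16Q + Q^2.
At the minimum of AVC, MC = AVC. MC = 93 - 32Q + 3Q^2; setting MC = AVC gives 2Q^2 - 16Q = 0, so Q = 8. min AVC = 29.
So the shutdown price is €29.

€29 per unit, at Q = 8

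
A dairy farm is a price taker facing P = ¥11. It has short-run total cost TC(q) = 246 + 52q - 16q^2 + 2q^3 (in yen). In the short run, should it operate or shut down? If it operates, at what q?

Shut down

Strip out fixed cost: VC = 52q - 16q^2 + 2q^3. Then AVC = 52 - 16q + 2q^2 and MC = 52 - 32q + 6q^2.
The AVC parabola has its vertex at q = 16/4 = 4, where AVC = 52 - 16·4 + 2·4^2 = ¥20.
P = ¥11 lies below min AVC = ¥20; no output level covers variable cost.
Shutting down limits the loss to fixed cost, ¥246.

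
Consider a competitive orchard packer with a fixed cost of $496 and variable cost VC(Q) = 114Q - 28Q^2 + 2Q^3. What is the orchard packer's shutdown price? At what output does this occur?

Short-run supply begins at min AVC. From VC = 114Q - 28Q^2 + 2Q^3, AVC = 114 - 28Q + 2Q^2.
dAVC/dQ = -28 + 4Q = 0 gives Q = 7. min AVC = 114 - 28·7 + 2·7^2 = 16.
For P < $16 the firm produces nothing.

$16 per unit, at Q = 7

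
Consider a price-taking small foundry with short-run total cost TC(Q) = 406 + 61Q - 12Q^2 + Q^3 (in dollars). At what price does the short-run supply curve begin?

$25 per unit

The shutdown price is the minimum of AVC. VC = 61Q - 12Q^2 + Q^3, so AVC = 61 - 12Q + Q^2.
At the minimum of AVC, MC = AVC. MC = 61 - 24Q + 3Q^2; setting MC = AVC gives 2Q^2 - 12Q = 0, so Q = 6. min AVC = 25.
The firm shuts down for any P below $25.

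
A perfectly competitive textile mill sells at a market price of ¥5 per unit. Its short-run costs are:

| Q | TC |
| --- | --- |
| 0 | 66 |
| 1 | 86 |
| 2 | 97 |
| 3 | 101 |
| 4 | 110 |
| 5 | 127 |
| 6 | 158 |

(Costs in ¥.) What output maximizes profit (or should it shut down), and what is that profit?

Q = 0 (shut down); profit = -¥66

Profit at each row (π = 5Q − TC): Q=0: -66; Q=1: -81; Q=2: -87; Q=3: -86; Q=4: -90; Q=5: -102; Q=6: -128.
Profit is highest at Q = 0. Equivalently, the lowest AVC in the table is 44/4 ≈ ¥11 at Q = 4, and P = ¥5 falls below it — price never covers variable cost, so the firm shuts down and loses only its fixed cost.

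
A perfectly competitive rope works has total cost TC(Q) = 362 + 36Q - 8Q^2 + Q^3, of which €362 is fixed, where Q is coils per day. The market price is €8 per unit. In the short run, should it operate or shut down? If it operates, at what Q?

From TC, MC = TC'(Q) = 36 - 16Q + 3Q^2 and AVC = VC/Q = 36 - 8Q + Q^2.
The AVC parabola has its vertex at Q = 8/2 = 4, where AVC = 36 - 8·4 + 4^2 = €20.
P = €8 lies below min AVC = €20; no output level covers variable cost.
Shutting down limits the loss to fixed cost, €362.

Shut down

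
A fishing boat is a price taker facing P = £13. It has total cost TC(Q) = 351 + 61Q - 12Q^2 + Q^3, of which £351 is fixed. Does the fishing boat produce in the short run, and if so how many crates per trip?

Shut down

Strip out fixed cost: VC = 61Q - 12Q^2 + Q^3. Then AVC = 61 - 12Q + Q^2 and MC = 61 - 24Q + 3Q^2.
AVC is minimized where dAVC/dQ = -12 + 2Q = 0, at Q = 6; min AVC = 61 - 12·6 + 6^2 = £25.
P = £13 lies below min AVC = £25; no output level covers variable cost.
The firm minimizes its loss by shutting down and losing only its fixed cost of £351.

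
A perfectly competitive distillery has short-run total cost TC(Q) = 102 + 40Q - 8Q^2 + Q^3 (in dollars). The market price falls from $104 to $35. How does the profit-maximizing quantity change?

MC = 40 - 16Q + 3Q^2; the shutdown threshold is min AVC = $24 (at Q = 4).
With P = $104 above the shutdown price, P = MC gives Q = 8.
At P = $35 ≥ min AVC, set P = MC: Q = 5. The firm stays open but cuts output.

Output falls from 8 to 5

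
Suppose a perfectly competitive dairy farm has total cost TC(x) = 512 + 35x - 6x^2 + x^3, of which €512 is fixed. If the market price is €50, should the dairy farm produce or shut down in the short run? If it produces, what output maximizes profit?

Produce at x = 5

From TC, MC = TC'(x) = 35 - 12x + 3x^2 and AVC = VC/x = 35 - 6x + x^2.
AVC hits its minimum where MC = AVC, at x = 3, giving min AVC = 35 - 6·3 + 3^2 = €26.
P = €50 exceeds min AVC = €26, so the firm stays open.
Solving P = MC: -15 - 12x + 3x^2 = 0 ⇒ x = -1 or 5. On the upward-sloping branch, x* = 5.
Check: AVC at x = 5 is €30 ≤ P, so revenue covers variable cost.
Profit = P·x − TC = 50·5 − 662 = -€412, a loss, but smaller than the €512 fixed cost the firm would lose by shutting down.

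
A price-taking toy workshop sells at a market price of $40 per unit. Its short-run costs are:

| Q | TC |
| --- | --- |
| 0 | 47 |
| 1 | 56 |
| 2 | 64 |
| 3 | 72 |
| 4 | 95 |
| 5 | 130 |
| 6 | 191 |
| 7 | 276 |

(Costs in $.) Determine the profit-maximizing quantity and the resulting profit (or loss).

Q = 5; profit = $70

Tabulate TR − TC: Q=0: -47; Q=1: -16; Q=2: 16; Q=3: 48; Q=4: 65; Q=5: 70; Q=6: 49; Q=7: 4.
Profit is maximized at Q = 5. AVC there is 83/5 = $16.60 ≤ P, so producing beats shutting down (which would give -$47).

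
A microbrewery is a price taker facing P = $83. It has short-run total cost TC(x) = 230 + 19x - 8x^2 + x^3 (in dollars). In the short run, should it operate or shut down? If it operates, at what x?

Produce at x = 8

From TC, MC = TC'(x) = 19 - 16x + 3x^2 and AVC = VC/x = 19 - 8x + x^2.
AVC hits its minimum where MC = AVC, at x = 4, giving min AVC = 19 - 8·4 + 4^2 = $3.
Since P = $83 ≥ min AVC = $3, price covers variable cost and the firm should produce.
P = MC gives -64 - 16x + 3x^2 = 0, with roots -8/3 and 8. Take the larger (rising MC): x* = 8.
Check: AVC at x = 8 is $19 ≤ P, so revenue covers variable cost.
Profit = P·x − TC = 83·8 − 382 = $282.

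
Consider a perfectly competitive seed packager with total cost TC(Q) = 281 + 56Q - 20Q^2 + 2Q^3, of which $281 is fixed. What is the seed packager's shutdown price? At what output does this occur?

$6 per unit, at Q = 5

Short-run supply begins at min AVC. From VC = 56Q - 20Q^2 + 2Q^3, AVC = 56 - 20Q + 2Q^2.
At the minimum of AVC, MC = AVC. MC = 56 - 40Q + 6Q^2; setting MC = AVC gives 4Q^2 - 20Q = 0, so Q = 5. min AVC = 6.
So the shutdown price is $6.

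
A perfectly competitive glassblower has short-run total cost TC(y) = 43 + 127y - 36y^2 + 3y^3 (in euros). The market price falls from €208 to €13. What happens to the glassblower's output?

MC = 127 - 72y + 9y^2; the shutdown threshold is min AVC = €19 (at y = 6).
With P = €208 above the shutdown price, P = MC gives y = 9.
At P = €13 < min AVC = €19, price no longer covers variable cost at any output, so the firm shuts down: y = 0.

Output falls from 9 to 0 (the firm shuts down)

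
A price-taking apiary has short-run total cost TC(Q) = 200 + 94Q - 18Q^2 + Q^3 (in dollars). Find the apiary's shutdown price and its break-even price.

AVC = 94 - 18Q + Q^2; minimized at Q = 9, giving min AVC = $13. That is the shutdown price.
ATC = 200/Q + 94 - 18Q + Q^2. Setting dATC/dQ = −200/Q^2 − 18 + 2Q = 0 gives Q = 10 (since 2·10^3 − 18·10^2 = 200).
min ATC = 200/10 + 94 − 18·10 + 10^2 = $34. That is the break-even price.
Between these two prices the firm operates at a loss; above $34 it earns a profit.

Shutdown price = $13; break-even price = $34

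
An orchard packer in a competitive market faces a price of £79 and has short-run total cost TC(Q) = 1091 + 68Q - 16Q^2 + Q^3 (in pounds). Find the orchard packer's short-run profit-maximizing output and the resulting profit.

AVC = 68 - 16Q + Q^2; min AVC = £4 at Q = 8. Since P = £79 ≥ min AVC, the firm produces.
MC = 68 - 32Q + 3Q^2. Setting P = MC and taking the root on the rising branch gives Q* = 11.
TR = 79·11 = 869. TC = 1091 + 143 = 1234. Profit = 869 − 1234 = -£365.
Shutting down would mean losing the fixed cost of £1091, so operating at a loss of £365 is better by £726.

Profit = -£365 at Q = 11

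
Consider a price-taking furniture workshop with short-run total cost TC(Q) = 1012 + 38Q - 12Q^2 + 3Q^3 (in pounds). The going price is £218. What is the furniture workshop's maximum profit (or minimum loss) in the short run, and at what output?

Profit = -£148 at Q = 6

AVC = 38 - 12Q + 3Q^2 has its minimum £26 at Q = 2; price £218 clears that bar, so the firm operates.
MC = 38 - 24Q + 9Q^2. Setting P = MC and taking the root on the rising branch gives Q* = 6.
TR = 218·6 = 1308. TC = 1012 + 444 = 1456. Profit = 1308 − 1456 = -£148.
By producing, the firm covers all variable cost plus £864 of fixed cost; shutting down would lose the full £1012.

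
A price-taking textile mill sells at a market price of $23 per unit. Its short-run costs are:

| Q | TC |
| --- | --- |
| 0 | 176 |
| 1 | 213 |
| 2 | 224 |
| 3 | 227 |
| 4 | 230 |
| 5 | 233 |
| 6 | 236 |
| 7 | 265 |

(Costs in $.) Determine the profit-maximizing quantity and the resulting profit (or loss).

Q = 6; profit = -$98

Profit at each row (π = 23Q − TC): Q=0: -176; Q=1: -190; Q=2: -178; Q=3: -158; Q=4: -138; Q=5: -118; Q=6: -98; Q=7: -104.
Profit is maximized at Q = 6. AVC there is 60/6 = $10 ≤ P, so producing beats shutting down (which would give -$176).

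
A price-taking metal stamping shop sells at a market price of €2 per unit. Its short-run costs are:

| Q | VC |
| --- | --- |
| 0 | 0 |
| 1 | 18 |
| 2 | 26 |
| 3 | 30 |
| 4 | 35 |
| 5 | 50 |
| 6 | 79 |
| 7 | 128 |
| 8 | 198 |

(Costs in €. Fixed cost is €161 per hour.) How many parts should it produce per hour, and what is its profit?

Profit at each row (π = 2Q − TC): Q=0: -161; Q=1: -177; Q=2: -183; Q=3: -185; Q=4: -188; Q=5: -201; Q=6: -228; Q=7: -275; Q=8: -343.
Profit is highest at Q = 0. Equivalently, the lowest AVC in the table is 35/4 ≈ €8.75 at Q = 4, and P = €2 falls below it — price never covers variable cost, so the firm shuts down and loses only its fixed cost.

Q = 0 (shut down); profit = -€161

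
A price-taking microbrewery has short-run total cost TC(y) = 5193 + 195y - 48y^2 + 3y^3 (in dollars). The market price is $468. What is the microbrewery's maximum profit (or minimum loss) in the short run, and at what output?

Profit = -$123 at y = 13

AVC = 195 - 48y + 3y^2 has its minimum $3 at y = 8; price $468 clears that bar, so the firm operates.
MC = 195 - 96y + 9y^2. Setting P = MC and taking the root on the rising branch gives y* = 13.
TR = 468·13 = 6084. TC = 5193 + 1014 = 6207. Profit = 6084 − 6207 = -$123.
By producing, the firm covers all variable cost plus $5070 of fixed cost; shutting down would lose the full $5193.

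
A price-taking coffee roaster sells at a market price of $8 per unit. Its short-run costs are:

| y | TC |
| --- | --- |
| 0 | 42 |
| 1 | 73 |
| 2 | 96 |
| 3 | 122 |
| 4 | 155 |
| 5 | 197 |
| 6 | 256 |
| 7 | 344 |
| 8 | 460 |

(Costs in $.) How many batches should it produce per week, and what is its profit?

Profit at each row (π = 8y − TC): y=0: -42; y=1: -65; y=2: -80; y=3: -98; y=4: -123; y=5: -157; y=6: -208; y=7: -288; y=8: -396.
Profit is highest at y = 0. Equivalently, the lowest AVC in the table is 80/3 ≈ $26.67 at y = 3, and P = $8 falls below it — price never covers variable cost, so the firm shuts down and loses only its fixed cost.

y = 0 (shut down); profit = -$42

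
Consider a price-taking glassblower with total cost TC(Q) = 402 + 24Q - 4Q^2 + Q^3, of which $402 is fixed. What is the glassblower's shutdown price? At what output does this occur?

The shutdown price is the minimum of AVC. VC = 24Q - 4Q^2 + Q^3, so AVC = 24 - 4Q + Q^2.
dAVC/dQ = -4 + 2Q = 0 gives Q = 2. min AVC = 24 - 4·2 + 2^2 = 20.
So the shutdown price is $20.

$20 per unit, at Q = 2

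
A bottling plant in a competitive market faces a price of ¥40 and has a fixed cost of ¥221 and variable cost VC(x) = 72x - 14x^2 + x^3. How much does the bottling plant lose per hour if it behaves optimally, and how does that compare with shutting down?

Profit = -¥93 at x = 8

AVC = 72 - 14x + x^2 has its minimum ¥23 at x = 7; price ¥40 clears that bar, so the firm operates.
MC = 72 - 28x + 3x^2. Setting P = MC and taking the root on the rising branch gives x* = 8.
TR = 40·8 = 320. TC = 221 + 192 = 413. Profit = 320 − 413 = -¥93.
Shutting down would mean losing the fixed cost of ¥221, so operating at a loss of ¥93 is better by ¥128.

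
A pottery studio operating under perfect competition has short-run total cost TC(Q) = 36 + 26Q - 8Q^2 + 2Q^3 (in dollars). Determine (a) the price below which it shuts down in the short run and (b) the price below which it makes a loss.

AVC = 26 - 8Q + 2Q^2; minimized at Q = 2, giving min AVC = $18. That is the shutdown price.
ATC = 36/Q + 26 - 8Q + 2Q^2. Setting dATC/dQ = −36/Q^2 − 8 + 4Q = 0 gives Q = 3 (since 4·3^3 − 8·3^2 = 36).
min ATC = 36/3 + 26 − 8·3 + 2·3^2 = $32. That is the break-even price.
For $18 ≤ P < $32 the firm produces at a loss; below $18 it shuts down.

Shutdown price = $18; break-even price = $32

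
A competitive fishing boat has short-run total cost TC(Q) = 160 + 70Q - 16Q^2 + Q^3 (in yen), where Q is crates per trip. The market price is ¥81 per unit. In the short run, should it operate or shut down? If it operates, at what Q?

Produce at Q = 11

Strip out fixed cost: VC = 70Q - 16Q^2 + Q^3. Then AVC = 70 - 16Q + Q^2 and MC = 70 - 32Q + 3Q^2.
The AVC parabola has its vertex at Q = 16/2 = 8, where AVC = 70 - 16·8 + 8^2 = ¥6.
Because ¥81 ≥ ¥6, revenue can cover variable cost; the firm operates.
P = MC gives -11 - 32Q + 3Q^2 = 0, with roots -1/3 and 11. Take the larger (rising MC): Q* = 11.
Check: AVC at Q = 11 is ¥15 ≤ P, so revenue covers variable cost.
Profit = P·Q − TC = 81·11 − 325 = ¥566.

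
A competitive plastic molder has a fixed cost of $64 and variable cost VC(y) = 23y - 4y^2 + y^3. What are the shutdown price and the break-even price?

AVC = 23 - 4y + y^2; minimized at y = 2, giving min AVC = $19. That is the shutdown price.
ATC = 64/y + 23 - 4y + y^2. Setting dATC/dy = −64/y^2 − 4 + 2y = 0 gives y = 4 (since 2·4^3 − 4·4^2 = 64).
min ATC = 64/4 + 23 − 4·4 + 4^2 = $39. That is the break-even price.
For $19 ≤ P < $39 the firm produces at a loss; below $19 it shuts down.

Shutdown price = $19; break-even price = $39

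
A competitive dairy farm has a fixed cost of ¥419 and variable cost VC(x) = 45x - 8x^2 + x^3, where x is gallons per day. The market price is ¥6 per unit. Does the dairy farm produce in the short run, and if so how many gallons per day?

Shut down

Strip out fixed cost: VC = 45x - 8x^2 + x^3. Then AVC = 45 - 8x + x^2 and MC = 45 - 16x + 3x^2.
AVC hits its minimum where MC = AVC, at x = 4, giving min AVC = 45 - 8·4 + 4^2 = ¥29.
P = ¥6 lies below min AVC = ¥29; no output level covers variable cost.
Shutting down limits the loss to fixed cost, ¥419.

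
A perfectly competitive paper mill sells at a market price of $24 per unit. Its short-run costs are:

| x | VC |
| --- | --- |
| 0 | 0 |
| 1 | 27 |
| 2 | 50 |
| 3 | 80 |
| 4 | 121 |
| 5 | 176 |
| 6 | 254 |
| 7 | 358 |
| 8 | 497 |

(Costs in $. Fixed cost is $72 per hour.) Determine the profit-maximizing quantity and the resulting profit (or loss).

Compute π = P·x − TC at each output: x=0: -72; x=1: -75; x=2: -74; x=3: -80; x=4: -97; x=5: -128; x=6: -182; x=7: -262; x=8: -377.
Profit is highest at x = 0. Equivalently, the lowest AVC in the table is 50/2 ≈ $25 at x = 2, and P = $24 falls below it — price never covers variable cost, so the firm shuts down and loses only its fixed cost.

x = 0 (shut down); profit = -$72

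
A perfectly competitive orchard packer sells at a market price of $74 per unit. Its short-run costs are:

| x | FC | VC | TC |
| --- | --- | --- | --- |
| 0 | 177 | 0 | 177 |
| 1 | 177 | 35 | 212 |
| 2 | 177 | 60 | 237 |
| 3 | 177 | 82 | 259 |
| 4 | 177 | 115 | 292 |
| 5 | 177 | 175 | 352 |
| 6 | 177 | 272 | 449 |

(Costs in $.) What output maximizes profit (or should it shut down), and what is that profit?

Profit at each row (π = 74x − TC): x=0: -177; x=1: -138; x=2: -89; x=3: -37; x=4: 4; x=5: 18; x=6: -5.
Profit is maximized at x = 5. AVC there is 175/5 = $35 ≤ P, so producing beats shutting down (which would give -$177).

x = 5; profit = $18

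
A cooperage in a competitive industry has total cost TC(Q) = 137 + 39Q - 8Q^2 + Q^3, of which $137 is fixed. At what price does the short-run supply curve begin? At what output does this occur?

$23 per unit, at Q = 4

Short-run supply begins at min AVC. From VC = 39Q - 8Q^2 + Q^3, AVC = 39 - 8Q + Q^2.
At the minimum of AVC, MC = AVC. MC = 39 - 16Q + 3Q^2; setting MC = AVC gives 2Q^2 - 8Q = 0, so Q = 4. min AVC = 23.
So the shutdown price is $23.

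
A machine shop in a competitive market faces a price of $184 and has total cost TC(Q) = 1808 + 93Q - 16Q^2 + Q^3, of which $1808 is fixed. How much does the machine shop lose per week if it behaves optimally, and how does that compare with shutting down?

Profit = -$118 at Q = 13

AVC = 93 - 16Q + Q^2 has its minimum $29 at Q = 8; price $184 clears that bar, so the firm operates.
With MC = 93 - 32Q + 3Q^2, P = MC on the upward-sloping part at Q* = 13.
TR = 184·13 = 2392. TC = 1808 + 702 = 2510. Profit = 2392 − 2510 = -$118.
Shutting down would mean losing the fixed cost of $1808, so operating at a loss of $118 is better by $1690.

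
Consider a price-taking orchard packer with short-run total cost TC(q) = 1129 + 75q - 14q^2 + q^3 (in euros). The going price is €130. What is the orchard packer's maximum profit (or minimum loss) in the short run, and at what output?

Profit = -€161 at q = 11

AVC = 75 - 14q + q^2 has its minimum €26 at q = 7; price €130 clears that bar, so the firm operates.
With MC = 75 - 28q + 3q^2, P = MC on the upward-sloping part at q* = 11.
TR = 130·11 = 1430. TC = 1129 + 462 = 1591. Profit = 1430 − 1591 = -€161.
Shutting down would mean losing the fixed cost of €1129, so operating at a loss of €161 is better by €968.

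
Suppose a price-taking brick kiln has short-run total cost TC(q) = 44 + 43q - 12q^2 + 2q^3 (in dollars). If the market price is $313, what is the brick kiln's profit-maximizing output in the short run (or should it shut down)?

Variable cost is VC = 43q - 12q^2 + 2q^3, so AVC = VC/q = 43 - 12q + 2q^2 and MC = dTC/dq = 43 - 24q + 6q^2.
AVC is minimized where dAVC/dq = -12 + 4q = 0, at q = 3; min AVC = 43 - 12·3 + 2·3^2 = $25.
Since P = $313 ≥ min AVC = $25, price covers variable cost and the firm should produce.
P = MC gives -270 - 24q + 6q^2 = 0, with roots -5 and 9. Take the larger (rising MC): q* = 9.
Check: AVC at q = 9 is $97 ≤ P, so revenue covers variable cost.
Profit = P·q − TC = 313·9 − 917 = $1900.

Produce at q = 9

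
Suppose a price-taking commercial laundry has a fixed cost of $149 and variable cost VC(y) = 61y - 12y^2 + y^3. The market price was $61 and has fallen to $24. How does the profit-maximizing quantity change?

Output falls from 8 to 0 (the firm shuts down)

MC = 61 - 24y + 3y^2; the shutdown threshold is min AVC = $25 (at y = 6).
With P = $61 above the shutdown price, P = MC gives y = 8.
At P = $24 < min AVC = $25, price no longer covers variable cost at any output, so the firm shuts down: y = 0.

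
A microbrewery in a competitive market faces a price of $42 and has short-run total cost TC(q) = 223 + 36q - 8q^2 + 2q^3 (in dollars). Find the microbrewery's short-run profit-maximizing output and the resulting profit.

Profit = -$187 at q = 3

AVC = 36 - 8q + 2q^2 has its minimum $28 at q = 2; price $42 clears that bar, so the firm operates.
With MC = 36 - 16q + 6q^2, P = MC on the upward-sloping part at q* = 3.
TR = 42·3 = 126. TC = 223 + 90 = 313. Profit = 126 − 313 = -$187.
That loss of $187 beats the $223 the firm would lose by shutting down; producing recovers $36 of fixed cost.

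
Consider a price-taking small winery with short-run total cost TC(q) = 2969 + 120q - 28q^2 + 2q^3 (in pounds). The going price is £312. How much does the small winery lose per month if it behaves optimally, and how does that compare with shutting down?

Profit = -£89 at q = 12

AVC = 120 - 28q + 2q^2; min AVC = £22 at q = 7. Since P = £312 ≥ min AVC, the firm produces.
MC = 120 - 56q + 6q^2. Setting P = MC and taking the root on the rising branch gives q* = 12.
TR = 312·12 = 3744. TC = 2969 + 864 = 3833. Profit = 3744 − 3833 = -£89.
By producing, the firm covers all variable cost plus £2880 of fixed cost; shutting down would lose the full £2969.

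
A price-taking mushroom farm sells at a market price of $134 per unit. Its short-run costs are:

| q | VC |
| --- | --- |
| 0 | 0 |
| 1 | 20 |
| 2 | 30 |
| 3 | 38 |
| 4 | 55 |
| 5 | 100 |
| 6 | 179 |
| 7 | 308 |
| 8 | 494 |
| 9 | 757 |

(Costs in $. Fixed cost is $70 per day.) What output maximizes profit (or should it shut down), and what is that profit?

Profit at each row (π = 134q − TC): q=0: -70; q=1: 44; q=2: 168; q=3: 294; q=4: 411; q=5: 500; q=6: 555; q=7: 560; q=8: 508; q=9: 379.
Profit is maximized at q = 7. AVC there is 308/7 = $44 ≤ P, so producing beats shutting down (which would give -$70).

q = 7; profit = $560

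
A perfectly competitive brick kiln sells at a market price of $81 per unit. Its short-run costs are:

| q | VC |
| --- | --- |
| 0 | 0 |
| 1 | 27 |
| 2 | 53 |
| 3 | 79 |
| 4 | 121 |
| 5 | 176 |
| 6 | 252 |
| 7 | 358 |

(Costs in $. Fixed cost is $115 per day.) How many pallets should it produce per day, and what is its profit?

q = 6; profit = $119

Compute π = P·q − TC at each output: q=0: -115; q=1: -61; q=2: -6; q=3: 49; q=4: 88; q=5: 114; q=6: 119; q=7: 94.
Profit is maximized at q = 6. AVC there is 252/6 = $42 ≤ P, so producing beats shutting down (which would give -$115).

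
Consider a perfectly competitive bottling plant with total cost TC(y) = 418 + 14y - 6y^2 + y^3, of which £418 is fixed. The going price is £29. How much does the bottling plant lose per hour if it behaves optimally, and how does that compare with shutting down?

AVC = 14 - 6y + y^2 has its minimum £5 at y = 3; price £29 clears that bar, so the firm operates.
With MC = 14 - 12y + 3y^2, P = MC on the upward-sloping part at y* = 5.
TR = 29·5 = 145. TC = 418 + 45 = 463. Profit = 145 − 463 = -£318.
Shutting down would mean losing the fixed cost of £418, so operating at a loss of £318 is better by £100.

Profit = -£318 at y = 5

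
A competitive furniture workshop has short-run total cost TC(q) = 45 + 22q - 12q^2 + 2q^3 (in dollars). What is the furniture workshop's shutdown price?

$4 per unit

The firm shuts down when price falls below the minimum of average variable cost. AVC = VC/q = 22 - 12q + 2q^2.
dAVC/dq = -12 + 4q = 0 gives q = 3. min AVC = 22 - 12·3 + 2·3^2 = 4.
The firm shuts down for any P below $4.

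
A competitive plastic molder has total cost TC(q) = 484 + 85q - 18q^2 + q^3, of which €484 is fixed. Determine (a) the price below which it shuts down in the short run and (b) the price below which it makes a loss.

Shutdown price = min AVC. AVC = 85 - 18q + q^2, with vertex at q = 9 and minimum €4.
ATC = 484/q + 85 - 18q + q^2. Setting dATC/dq = −484/q^2 − 18 + 2q = 0 gives q = 11 (since 2·11^3 − 18·11^2 = 484).
min ATC = 484/11 + 85 − 18·11 + 11^2 = €52. That is the break-even price.
Between these two prices the firm operates at a loss; above €52 it earns a profit.

Shutdown price = €4; break-even price = €52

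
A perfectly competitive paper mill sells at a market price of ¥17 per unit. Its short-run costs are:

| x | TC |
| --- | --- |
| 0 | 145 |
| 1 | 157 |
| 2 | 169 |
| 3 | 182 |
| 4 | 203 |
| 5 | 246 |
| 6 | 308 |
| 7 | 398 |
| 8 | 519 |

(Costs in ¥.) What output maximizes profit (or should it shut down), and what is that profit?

Tabulate TR − TC: x=0: -145; x=1: -140; x=2: -135; x=3: -131; x=4: -135; x=5: -161; x=6: -206; x=7: -279; x=8: -383.
Profit is maximized at x = 3. AVC there is 37/3 = ¥12.33 ≤ P, so producing beats shutting down (which would give -¥145).

x = 3; profit = -¥131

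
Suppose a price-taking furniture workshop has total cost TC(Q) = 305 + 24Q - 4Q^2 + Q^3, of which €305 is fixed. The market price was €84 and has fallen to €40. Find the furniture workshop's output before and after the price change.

AVC = 24 - 4Q + Q^2, minimized at Q = 2 where min AVC = €20. MC = 24 - 8Q + 3Q^2.
With P = €84 above the shutdown price, P = MC gives Q = 6.
At P = €40 ≥ min AVC, set P = MC: Q = 4. The firm stays open but cuts output.

Output falls from 6 to 4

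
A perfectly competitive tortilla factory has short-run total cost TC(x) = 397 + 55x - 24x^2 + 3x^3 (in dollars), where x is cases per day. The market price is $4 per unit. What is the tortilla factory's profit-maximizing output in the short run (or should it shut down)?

Shut down

From TC, MC = TC'(x) = 55 - 48x + 9x^2 and AVC = VC/x = 55 - 24x + 3x^2.
The AVC parabola has its vertex at x = 24/6 = 4, where AVC = 55 - 24·4 + 3·4^2 = $7.
With P < min AVC ($4 < $7), every unit sold adds to the loss.
The firm minimizes its loss by shutting down and losing only its fixed cost of $397.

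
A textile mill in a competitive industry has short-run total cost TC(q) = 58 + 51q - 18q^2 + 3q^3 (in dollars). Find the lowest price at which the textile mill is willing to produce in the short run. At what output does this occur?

Short-run supply begins at min AVC. From VC = 51q - 18q^2 + 3q^3, AVC = 51 - 18q + 3q^2.
At the minimum of AVC, MC = AVC. MC = 51 - 36q + 9q^2; setting MC = AVC gives 6q^2 - 18q = 0, so q = 3. min AVC = 24.
For P < $24 the firm produces nothing.

$24 per unit, at q = 3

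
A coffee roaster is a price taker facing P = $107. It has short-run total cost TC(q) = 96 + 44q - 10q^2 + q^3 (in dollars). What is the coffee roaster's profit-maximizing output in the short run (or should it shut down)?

Strip out fixed cost: VC = 44q - 10q^2 + q^3. Then AVC = 44 - 10q + q^2 and MC = 44 - 20q + 3q^2.
AVC is minimized where dAVC/dq = -10 + 2q = 0, at q = 5; min AVC = 44 - 10·5 + 5^2 = $19.
Because $107 ≥ $19, revenue can cover variable cost; the firm operates.
Set P = MC: 107 = 44 - 20q + 3q^2 → -63 - 20q + 3q^2 = 0. The roots are q = -7/3 and q = 9; the profit-maximizing output is on the rising part of MC, so q* = 9.
Check: AVC at q = 9 is $35 ≤ P, so revenue covers variable cost.
Profit = P·q − TC = 107·9 − 411 = $552.

Produce at q = 9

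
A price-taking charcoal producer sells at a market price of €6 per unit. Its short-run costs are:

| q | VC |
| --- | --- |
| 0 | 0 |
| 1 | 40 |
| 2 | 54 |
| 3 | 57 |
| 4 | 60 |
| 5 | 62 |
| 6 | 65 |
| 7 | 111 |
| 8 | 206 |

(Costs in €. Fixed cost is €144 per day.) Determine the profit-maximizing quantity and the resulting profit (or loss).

Compute π = P·q − TC at each output: q=0: -144; q=1: -178; q=2: -186; q=3: -183; q=4: -180; q=5: -176; q=6: -173; q=7: -213; q=8: -302.
Profit is highest at q = 0. Equivalently, the lowest AVC in the table is 65/6 ≈ €10.83 at q = 6, and P = €6 falls below it — price never covers variable cost, so the firm shuts down and loses only its fixed cost.

q = 0 (shut down); profit = -€144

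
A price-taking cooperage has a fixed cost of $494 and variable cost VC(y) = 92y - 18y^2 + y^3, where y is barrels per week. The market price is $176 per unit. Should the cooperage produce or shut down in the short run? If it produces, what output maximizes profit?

Variable cost is VC = 92y - 18y^2 + y^3, so AVC = VC/y = 92 - 18y + y^2 and MC = dTC/dy = 92 - 36y + 3y^2.
AVC is minimized where dAVC/dy = -18 + 2y = 0, at y = 9; min AVC = 92 - 18·9 + 9^2 = $11.
P = $176 exceeds min AVC = $11, so the firm stays open.
Solving P = MC: -84 - 36y + 3y^2 = 0 ⇒ y = -2 or 14. On the upward-sloping branch, y* = 14.
Check: AVC at y = 14 is $36 ≤ P, so revenue covers variable cost.
Profit = P·y − TC = 176·14 − 998 = $1466.

Produce at y = 14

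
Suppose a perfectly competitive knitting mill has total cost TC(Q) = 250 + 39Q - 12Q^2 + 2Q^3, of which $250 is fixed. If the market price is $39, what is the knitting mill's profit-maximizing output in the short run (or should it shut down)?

Variable cost is VC = 39Q - 12Q^2 + 2Q^3, so AVC = VC/Q = 39 - 12Q + 2Q^2 and MC = dTC/dQ = 39 - 24Q + 6Q^2.
The AVC parabola has its vertex at Q = 12/4 = 3, where AVC = 39 - 12·3 + 2·3^2 = $21.
P = $39 exceeds min AVC = $21, so the firm stays open.
Set P = MC: 39 = 39 - 24Q + 6Q^2 → -24Q + 6Q^2 = 0. The roots are Q = 0 and Q = 4; the profit-maximizing output is on the rising part of MC, so Q* = 4.
Check: AVC at Q = 4 is $23 ≤ P, so revenue covers variable cost.
Profit = P·Q − TC = 39·4 − 342 = -$186, a loss, but smaller than the $250 fixed cost the firm would lose by shutting down.

Produce at Q = 4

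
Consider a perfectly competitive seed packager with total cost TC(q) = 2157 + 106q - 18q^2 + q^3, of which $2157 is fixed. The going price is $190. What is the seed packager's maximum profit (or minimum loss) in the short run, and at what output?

Profit = -$197 at q = 14

AVC = 106 - 18q + q^2; min AVC = $25 at q = 9. Since P = $190 ≥ min AVC, the firm produces.
With MC = 106 - 36q + 3q^2, P = MC on the upward-sloping part at q* = 14.
TR = 190·14 = 2660. TC = 2157 + 700 = 2857. Profit = 2660 − 2857 = -$197.
By producing, the firm covers all variable cost plus $1960 of fixed cost; shutting down would lose the full $2157.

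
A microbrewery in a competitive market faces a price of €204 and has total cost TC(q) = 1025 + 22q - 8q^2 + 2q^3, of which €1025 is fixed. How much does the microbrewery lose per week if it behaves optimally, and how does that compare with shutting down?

Profit = -€45 at q = 7

AVC = 22 - 8q + 2q^2 has its minimum €14 at q = 2; price €204 clears that bar, so the firm operates.
MC = 22 - 16q + 6q^2. Setting P = MC and taking the root on the rising branch gives q* = 7.
TR = 204·7 = 1428. TC = 1025 + 448 = 1473. Profit = 1428 − 1473 = -€45.
Shutting down would mean losing the fixed cost of €1025, so operating at a loss of €45 is better by €980.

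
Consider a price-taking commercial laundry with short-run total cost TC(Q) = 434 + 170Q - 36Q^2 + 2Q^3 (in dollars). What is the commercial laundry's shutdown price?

Short-run supply begins at min AVC. From VC = 170Q - 36Q^2 + 2Q^3, AVC = 170 - 36Q + 2Q^2.
dAVC/dQ = -36 + 4Q = 0 gives Q = 9. min AVC = 170 - 36·9 + 2·9^2 = 8.
For P < $8 the firm produces nothing.

$8 per unit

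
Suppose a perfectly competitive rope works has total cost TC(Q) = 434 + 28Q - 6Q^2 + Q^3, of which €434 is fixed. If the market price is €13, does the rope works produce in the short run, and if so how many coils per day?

From TC, MC = TC'(Q) = 28 - 12Q + 3Q^2 and AVC = VC/Q = 28 - 6Q + Q^2.
AVC hits its minimum where MC = AVC, at Q = 3, giving min AVC = 28 - 6·3 + 3^2 = €19.
P = €13 lies below min AVC = €19; no output level covers variable cost.
The firm minimizes its loss by shutting down and losing only its fixed cost of €434.

Shut down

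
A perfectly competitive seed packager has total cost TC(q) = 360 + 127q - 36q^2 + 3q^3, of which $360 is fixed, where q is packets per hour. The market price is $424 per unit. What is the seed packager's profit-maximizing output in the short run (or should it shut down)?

Produce at q = 11

Strip out fixed cost: VC = 127q - 36q^2 + 3q^3. Then AVC = 127 - 36q + 3q^2 and MC = 127 - 72q + 9q^2.
AVC is minimized where dAVC/dq = -36 + 6q = 0, at q = 6; min AVC = 127 - 36·6 + 3·6^2 = $19.
Since P = $424 ≥ min AVC = $19, price covers variable cost and the firm should produce.
P = MC gives -297 - 72q + 9q^2 = 0, with roots -3 and 11. Take the larger (rising MC): q* = 11.
Check: AVC at q = 11 is $94 ≤ P, so revenue covers variable cost.
Profit = P·q − TC = 424·11 − 1394 = $3270.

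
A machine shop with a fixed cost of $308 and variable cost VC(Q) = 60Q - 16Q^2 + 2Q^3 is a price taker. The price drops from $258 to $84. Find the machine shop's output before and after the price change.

Output falls from 9 to 6

MC = 60 - 32Q + 6Q^2; the shutdown threshold is min AVC = $28 (at Q = 4).
With P = $258 above the shutdown price, P = MC gives Q = 9.
At P = $84 ≥ min AVC, set P = MC: Q = 6. The firm stays open but cuts output.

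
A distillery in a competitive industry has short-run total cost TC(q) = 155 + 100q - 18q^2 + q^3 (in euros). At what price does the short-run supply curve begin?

The shutdown price is the minimum of AVC. VC = 100q - 18q^2 + q^3, so AVC = 100 - 18q + q^2.
dAVC/dq = -18 + 2q = 0 gives q = 9. min AVC = 100 - 18·9 + 9^2 = 19.
So the shutdown price is €19.

€19 per unit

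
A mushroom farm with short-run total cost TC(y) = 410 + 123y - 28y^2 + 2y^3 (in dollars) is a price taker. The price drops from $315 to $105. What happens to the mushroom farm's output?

Output falls from 12 to 9

MC = 123 - 56y + 6y^2; the shutdown threshold is min AVC = $25 (at y = 7).
With P = $315 above the shutdown price, P = MC gives y = 12.
At P = $105 ≥ min AVC, set P = MC: y = 9. The firm stays open but cuts output.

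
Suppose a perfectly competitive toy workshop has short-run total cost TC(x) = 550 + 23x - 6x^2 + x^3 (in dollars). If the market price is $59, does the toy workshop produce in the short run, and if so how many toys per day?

Variable cost is VC = 23x - 6x^2 + x^3, so AVC = VC/x = 23 - 6x + x^2 and MC = dTC/dx = 23 - 12x + 3x^2.
The AVC parabola has its vertex at x = 6/2 = 3, where AVC = 23 - 6·3 + 3^2 = $14.
Because $59 ≥ $14, revenue can cover variable cost; the firm operates.
Solving P = MC: -36 - 12x + 3x^2 = 0 ⇒ x = -2 or 6. On the upward-sloping branch, x* = 6.
Check: AVC at x = 6 is $23 ≤ P, so revenue covers variable cost.
Profit = P·x − TC = 59·6 − 688 = -$334, a loss, but smaller than the $550 fixed cost the firm would lose by shutting down.

Produce at x = 6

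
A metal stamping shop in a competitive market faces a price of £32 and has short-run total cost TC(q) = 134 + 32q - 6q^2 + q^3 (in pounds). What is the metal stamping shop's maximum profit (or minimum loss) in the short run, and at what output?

Profit = -£102 at q = 4

AVC = 32 - 6q + q^2; min AVC = £23 at q = 3. Since P = £32 ≥ min AVC, the firm produces.
MC = 32 - 12q + 3q^2. Setting P = MC and taking the root on the rising branch gives q* = 4.
TR = 32·4 = 128. TC = 134 + 96 = 230. Profit = 128 − 230 = -£102.
By producing, the firm covers all variable cost plus £32 of fixed cost; shutting down would lose the full £134.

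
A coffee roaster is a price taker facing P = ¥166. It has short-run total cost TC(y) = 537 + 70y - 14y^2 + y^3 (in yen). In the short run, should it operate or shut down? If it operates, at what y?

Produce at y = 12

From TC, MC = TC'(y) = 70 - 28y + 3y^2 and AVC = VC/y = 70 - 14y + y^2.
The AVC parabola has its vertex at y = 14/2 = 7, where AVC = 70 - 14·7 + 7^2 = ¥21.
Because ¥166 ≥ ¥21, revenue can cover variable cost; the firm operates.
Set P = MC: 166 = 70 - 28y + 3y^2 → -96 - 28y + 3y^2 = 0. The roots are y = -8/3 and y = 12; the profit-maximizing output is on the rising part of MC, so y* = 12.
Check: AVC at y = 12 is ¥46 ≤ P, so revenue covers variable cost.
Profit = P·y − TC = 166·12 − 1089 = ¥903.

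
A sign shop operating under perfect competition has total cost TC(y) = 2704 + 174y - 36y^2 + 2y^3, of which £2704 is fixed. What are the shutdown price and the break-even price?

Shutdown price = min AVC. AVC = 174 - 36y + 2y^2, with vertex at y = 9 and minimum £12.
ATC = 2704/y + 174 - 36y + 2y^2. Setting dATC/dy = −2704/y^2 − 36 + 4y = 0 gives y = 13 (since 4·13^3 − 36·13^2 = 2704).
min ATC = 2704/13 + 174 − 36·13 + 2·13^2 = £252. That is the break-even price.
Between these two prices the firm operates at a loss; above £252 it earns a profit.

Shutdown price = £12; break-even price = £252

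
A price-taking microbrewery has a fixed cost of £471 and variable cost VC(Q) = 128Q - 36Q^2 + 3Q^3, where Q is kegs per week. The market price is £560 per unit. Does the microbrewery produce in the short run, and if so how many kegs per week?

Variable cost is VC = 128Q - 36Q^2 + 3Q^3, so AVC = VC/Q = 128 - 36Q + 3Q^2 and MC = dTC/dQ = 128 - 72Q + 9Q^2.
AVC hits its minimum where MC = AVC, at Q = 6, giving min AVC = 128 - 36·6 + 3·6^2 = £20.
P = £560 exceeds min AVC = £20, so the firm stays open.
Solving P = MC: -432 - 72Q + 9Q^2 = 0 ⇒ Q = -4 or 12. On the upward-sloping branch, Q* = 12.
Check: AVC at Q = 12 is £128 ≤ P, so revenue covers variable cost.
Profit = P·Q − TC = 560·12 − 2007 = £4713.

Produce at Q = 12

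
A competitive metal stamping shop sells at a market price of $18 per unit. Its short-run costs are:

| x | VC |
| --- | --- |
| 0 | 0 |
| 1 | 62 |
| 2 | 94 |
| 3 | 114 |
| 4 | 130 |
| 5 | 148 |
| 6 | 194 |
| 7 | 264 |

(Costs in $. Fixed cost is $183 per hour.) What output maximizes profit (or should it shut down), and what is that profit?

Compute π = P·x − TC at each output: x=0: -183; x=1: -227; x=2: -241; x=3: -243; x=4: -241; x=5: -241; x=6: -269; x=7: -321.
Profit is highest at x = 0. Equivalently, the lowest AVC in the table is 148/5 ≈ $29.60 at x = 5, and P = $18 falls below it — price never covers variable cost, so the firm shuts down and loses only its fixed cost.

x = 0 (shut down); profit = -$183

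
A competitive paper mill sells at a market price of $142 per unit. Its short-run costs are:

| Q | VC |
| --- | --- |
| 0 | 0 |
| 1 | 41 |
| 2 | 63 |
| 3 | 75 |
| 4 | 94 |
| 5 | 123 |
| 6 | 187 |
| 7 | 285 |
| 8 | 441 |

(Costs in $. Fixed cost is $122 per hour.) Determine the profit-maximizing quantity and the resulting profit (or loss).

Q = 7; profit = $587

Compute π = P·Q − TC at each output: Q=0: -122; Q=1: -21; Q=2: 99; Q=3: 229; Q=4: 352; Q=5: 465; Q=6: 543; Q=7: 587; Q=8: 573.
Profit is maximized at Q = 7. AVC there is 285/7 = $40.71 ≤ P, so producing beats shutting down (which would give -$122).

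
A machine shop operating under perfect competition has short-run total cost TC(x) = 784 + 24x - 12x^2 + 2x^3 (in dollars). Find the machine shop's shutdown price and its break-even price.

Shutdown price = $6; break-even price = $150

Shutdown price = min AVC. AVC = 24 - 12x + 2x^2, with vertex at x = 3 and minimum $6.
ATC = 784/x + 24 - 12x + 2x^2. Setting dATC/dx = −784/x^2 − 12 + 4x = 0 gives x = 7 (since 4·7^3 − 12·7^2 = 784).
min ATC = 784/7 + 24 − 12·7 + 2·7^2 = $150. That is the break-even price.
For $6 ≤ P < $150 the firm produces at a loss; below $6 it shuts down.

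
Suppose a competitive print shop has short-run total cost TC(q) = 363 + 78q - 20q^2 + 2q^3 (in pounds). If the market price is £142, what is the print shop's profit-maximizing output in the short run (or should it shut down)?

Produce at q = 8

Variable cost is VC = 78q - 20q^2 + 2q^3, so AVC = VC/q = 78 - 20q + 2q^2 and MC = dTC/dq = 78 - 40q + 6q^2.
AVC is minimized where dAVC/dq = -20 + 4q = 0, at q = 5; min AVC = 78 - 20·5 + 2·5^2 = £28.
Since P = £142 ≥ min AVC = £28, price covers variable cost and the firm should produce.
Set P = MC: 142 = 78 - 40q + 6q^2 → -64 - 40q + 6q^2 = 0. The roots are q = -4/3 and q = 8; the profit-maximizing output is on the rising part of MC, so q* = 8.
Check: AVC at q = 8 is £46 ≤ P, so revenue covers variable cost.
Profit = P·q − TC = 142·8 − 731 = £405.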